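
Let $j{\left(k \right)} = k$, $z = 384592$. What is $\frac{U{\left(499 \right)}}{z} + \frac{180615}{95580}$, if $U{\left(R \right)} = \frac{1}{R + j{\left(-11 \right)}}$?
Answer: $\frac{564966418777}{298975667328} \approx 1.8897$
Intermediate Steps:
$U{\left(R \right)} = \frac{1}{-11 + R}$ ($U{\left(R \right)} = \frac{1}{R - 11} = \frac{1}{-11 + R}$)
$\frac{U{\left(499 \right)}}{z} + \frac{180615}{95580} = \frac{1}{\left(-11 + 499\right) 384592} + \frac{180615}{95580} = \frac{1}{488} \cdot \frac{1}{384592} + 180615 \cdot \frac{1}{95580} = \frac{1}{488} \cdot \frac{1}{384592} + \frac{12041}{6372} = \frac{1}{187680896} + \frac{12041}{6372} = \frac{564966418777}{298975667328}$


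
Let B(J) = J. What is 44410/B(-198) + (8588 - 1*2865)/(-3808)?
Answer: -85123217/376992 ≈ -225.80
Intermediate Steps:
44410/B(-198) + (8588 - 1*2865)/(-3808) = 44410/(-198) + (8588 - 1*2865)/(-3808) = 44410*(-1/198) + (8588 - 2865)*(-1/3808) = -22205/99 + 5723*(-1/3808) = -22205/99 - 5723/3808 = -85123217/376992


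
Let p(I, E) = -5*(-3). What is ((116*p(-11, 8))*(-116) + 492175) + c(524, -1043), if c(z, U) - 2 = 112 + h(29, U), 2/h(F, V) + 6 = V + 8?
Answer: 302357407/1041 ≈ 2.9045e+5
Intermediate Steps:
p(I, E) = 15
h(F, V) = 2/(2 + V) (h(F, V) = 2/(-6 + (V + 8)) = 2/(-6 + (8 + V)) = 2/(2 + V))
c(z, U) = 114 + 2/(2 + U) (c(z, U) = 2 + (112 + 2/(2 + U)) = 114 + 2/(2 + U))
((116*p(-11, 8))*(-116) + 492175) + c(524, -1043) = ((116*15)*(-116) + 492175) + 2*(115 + 57*(-1043))/(2 - 1043) = (1740*(-116) + 492175) + 2*(115 - 59451)/(-1041) = (-201840 + 492175) + 2*(-1/1041)*(-59336) = 290335 + 118672/1041 = 302357407/1041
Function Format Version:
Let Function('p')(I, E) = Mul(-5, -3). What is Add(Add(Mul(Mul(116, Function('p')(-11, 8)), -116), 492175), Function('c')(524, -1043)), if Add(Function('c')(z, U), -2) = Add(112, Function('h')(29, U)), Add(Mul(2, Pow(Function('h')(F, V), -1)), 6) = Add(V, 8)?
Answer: Rational(302357407, 1041) ≈ 2.9045e+5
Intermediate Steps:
Function('p')(I, E) = 15
Function('h')(F, V) = Mul(2, Pow(Add(2, V), -1)) (Function('h')(F, V) = Mul(2, Pow(Add(-6, Add(V, 8)), -1)) = Mul(2, Pow(Add(-6, Add(8, V)), -1)) = Mul(2, Pow(Add(2, V), -1)))
Function('c')(z, U) = Add(114, Mul(2, Pow(Add(2, U), -1))) (Function('c')(z, U) = Add(2, Add(112, Mul(2, Pow(Add(2, U), -1)))) = Add(114, Mul(2, Pow(Add(2, U), -1))))
Add(Add(Mul(Mul(116, Function('p')(-11, 8)), -116), 492175), Function('c')(524, -1043)) = Add(Add(Mul(Mul(116, 15), -116), 492175), Mul(2, Pow(Add(2, -1043), -1), Add(115, Mul(57, -1043)))) = Add(Add(Mul(1740, -116), 492175), Mul(2, Pow(-1041, -1), Add(115, -59451))) = Add(Add(-201840, 492175), Mul(2, Rational(-1, 1041), -59336)) = Add(290335, Rational(118672, 1041)) = Rational(302357407, 1041)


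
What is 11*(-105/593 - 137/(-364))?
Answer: 473231/215852 ≈ 2.1924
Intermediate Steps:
11*(-105/593 - 137/(-364)) = 11*(-105*1/593 - 137*(-1/364)) = 11*(-105/593 + 137/364) = 11*(43021/215852) = 473231/215852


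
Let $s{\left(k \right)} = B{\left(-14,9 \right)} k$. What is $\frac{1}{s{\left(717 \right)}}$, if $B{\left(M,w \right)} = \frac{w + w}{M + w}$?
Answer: $- \frac{5}{12906} \approx -0.00038742$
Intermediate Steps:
$B{\left(M,w \right)} = \frac{2 w}{M + w}$
$s{\left(k \right)} = - \frac{18 k}{5}$ ($s{\left(k \right)} = 2 \cdot 9 \frac{1}{-14 + 9} k = 2 \cdot 9 \frac{1}{-5} k = 2 \cdot 9 \left(- \frac{1}{5}\right) k = - \frac{18 k}{5}$)
$\frac{1}{s{\left(717 \right)}} = \frac{1}{\left(- \frac{18}{5}\right) 717} = \frac{1}{- \frac{12906}{5}} = - \frac{5}{12906}$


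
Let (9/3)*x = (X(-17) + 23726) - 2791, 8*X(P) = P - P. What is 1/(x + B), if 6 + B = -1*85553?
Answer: -3/235742 ≈ -1.2726e-5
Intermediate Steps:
X(P) = 0 (X(P) = (P - P)/8 = (⅛)*0 = 0)
B = -85559 (B = -6 - 1*85553 = -6 - 85553 = -85559)
x = 20935/3 (x = ((0 + 23726) - 2791)/3 = (23726 - 2791)/3 = (⅓)*20935 = 20935/3 ≈ 6978.3)
1/(x + B) = 1/(20935/3 - 85559) = 1/(-235742/3) = -3/235742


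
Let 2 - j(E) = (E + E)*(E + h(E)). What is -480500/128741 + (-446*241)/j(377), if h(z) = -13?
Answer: -59018645937/17666741207 ≈ -3.3407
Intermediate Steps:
j(E) = 2 - 2*E*(-13 + E) (j(E) = 2 - (E + E)*(E - 13) = 2 - 2*E*(-13 + E))
-480500/128741 + (-446*241)/j(377) = -480500/128741 + (-446*241)/(2 - 2*377² + 26*377) = -480500*1/128741 - 107486/(2 - 2*142129 + 9802) = -480500/128741 - 107486/(2 - 284258 + 9802) = -480500/128741 - 107486/(-274454) = -480500/128741 - 107486*(-1/274454) = -480500/128741 + 53743/137227 = -59018645937/17666741207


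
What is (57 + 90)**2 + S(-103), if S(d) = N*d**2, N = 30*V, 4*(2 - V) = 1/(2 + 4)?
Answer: 2579551/4 ≈ 6.4489e+5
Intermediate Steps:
V = 47/24 (V = 2 - 1/(4*(2 + 4)) = 2 - 1/4/6 = 2 - 1/4*1/6 = 2 - 1/24 = 47/24 ≈ 1.9583)
N = 235/4 (N = 30*(47/24) = 235/4 ≈ 58.750)
S(d) = 235*d**2/4
(57 + 90)**2 + S(-103) = (57 + 90)**2 + (235/4)*(-103)**2 = 147**2 + (235/4)*10609 = 21609 + 2493115/4 = 2579551/4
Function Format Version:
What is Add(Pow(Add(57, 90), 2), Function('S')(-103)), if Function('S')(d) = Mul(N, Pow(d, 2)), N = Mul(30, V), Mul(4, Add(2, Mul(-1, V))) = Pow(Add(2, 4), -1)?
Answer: Rational(2579551, 4) ≈ 6.4489e+5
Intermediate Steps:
V = Rational(47, 24) (V = Add(2, Mul(Rational(-1, 4), Pow(Add(2, 4), -1))) = Add(2, Mul(Rational(-1, 4), Pow(6, -1))) = Add(2, Mul(Rational(-1, 4), Rational(1, 6))) = Add(2, Rational(-1, 24)) = Rational(47, 24) ≈ 1.9583)
N = Rational(235, 4) (N = Mul(30, Rational(47, 24)) = Rational(235, 4) ≈ 58.750)
Function('S')(d) = Mul(Rational(235, 4), Pow(d, 2))
Add(Pow(Add(57, 90), 2), Function('S')(-103)) = Add(Pow(Add(57, 90), 2), Mul(Rational(235, 4), Pow(-103, 2))) = Add(Pow(147, 2), Mul(Rational(235, 4), 10609)) = Add(21609, Rational(2493115, 4)) = Rational(2579551, 4)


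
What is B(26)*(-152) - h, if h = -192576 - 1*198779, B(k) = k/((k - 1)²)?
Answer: 244592923/625 ≈ 3.9135e+5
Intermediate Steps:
B(k) = k/(-1 + k)² (B(k) = k/((-1 + k)²) = k/(-1 + k)²)
h = -391355 (h = -192576 - 198779 = -391355)
B(26)*(-152) - h = (26/(-1 + 26)²)*(-152) - 1*(-391355) = (26/25²)*(-152) + 391355 = (26*(1/625))*(-152) + 391355 = (26/625)*(-152) + 391355 = -3952/625 + 391355 = 244592923/625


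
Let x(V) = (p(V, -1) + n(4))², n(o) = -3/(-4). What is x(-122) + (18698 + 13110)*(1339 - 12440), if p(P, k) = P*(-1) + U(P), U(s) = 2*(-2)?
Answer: -5649384103/16 ≈ -3.5309e+8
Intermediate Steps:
n(o) = ¾ (n(o) = -3*(-¼) = ¾)
U(s) = -4
p(P, k) = -4 - P (p(P, k) = P*(-1) - 4 = -P - 4 = -4 - P)
x(V) = (-13/4 - V)² (x(V) = ((-4 - V) + ¾)² = (-13/4 - V)²)
x(-122) + (18698 + 13110)*(1339 - 12440) = (13 + 4*(-122))²/16 + (18698 + 13110)*(1339 - 12440) = (13 - 488)²/16 + 31808*(-11101) = (1/16)*(-475)² - 353100608 = (1/16)*225625 - 353100608 = 225625/16 - 353100608 = -5649384103/16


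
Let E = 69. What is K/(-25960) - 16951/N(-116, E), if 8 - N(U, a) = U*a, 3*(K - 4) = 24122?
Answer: -8599463/3545310 ≈ -2.4256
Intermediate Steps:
K = 24134/3 (K = 4 + (⅓)*24122 = 4 + 24122/3 = 24134/3 ≈ 8044.7)
N(U, a) = 8 - U*a
K/(-25960) - 16951/N(-116, E) = (24134/3)/(-25960) - 16951/(8 - 1*(-116)*69) = (24134/3)*(-1/25960) - 16951/(8 + 8004) = -1097/3540 - 16951/8012 = -8599463/3545310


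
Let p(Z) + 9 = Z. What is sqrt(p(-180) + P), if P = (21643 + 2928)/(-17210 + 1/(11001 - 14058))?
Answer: I*sqrt(527087593590301086)/52610971 ≈ 13.8*I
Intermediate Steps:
p(Z) = -9 + Z
P = -75113547/52610971 (P = 24571/(-17210 + 1/(-3057)) = 24571/(-17210 - 1/3057) = 24571/(-52610971/3057) = 24571*(-3057/52610971) = -75113547/52610971 ≈ -1.4277)
sqrt(p(-180) + P) = sqrt((-9 - 180) - 75113547/52610971) = sqrt(-189 - 75113547/52610971) = sqrt(-10018587066/52610971) = I*sqrt(527087593590301086)/52610971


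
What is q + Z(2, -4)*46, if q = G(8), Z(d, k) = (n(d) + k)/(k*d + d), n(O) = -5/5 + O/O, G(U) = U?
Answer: 116/3 ≈ 38.667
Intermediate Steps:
n(O) = 0 (n(O) = -5*⅕ + 1 = -1 + 1 = 0)
Z(d, k) = k/(d + d*k) (Z(d, k) = (0 + k)/(k*d + d) = k/(d*k + d) = k/(d + d*k))
q = 8
q + Z(2, -4)*46 = 8 - 4/(2*(1 - 4))*46 = 8 - 4*½/(-3)*46 = 8 - 4*½*(-⅓)*46 = 8 + (⅔)*46 = 8 + 92/3 = 116/3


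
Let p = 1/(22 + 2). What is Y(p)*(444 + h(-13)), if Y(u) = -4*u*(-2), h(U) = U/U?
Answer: 445/3 ≈ 148.33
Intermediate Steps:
h(U) = 1
p = 1/24 ≈ 0.041667
Y(u) = 8*u
Y(p)*(444 + h(-13)) = (8*(1/24))*(444 + 1) = (1/3)*445 = 445/3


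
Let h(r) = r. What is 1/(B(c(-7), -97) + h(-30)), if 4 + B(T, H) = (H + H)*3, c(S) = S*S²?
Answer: -1/616 ≈ -0.0016234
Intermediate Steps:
c(S) = S³
B(T, H) = -4 + 6*H (B(T, H) = -4 + (H + H)*3 = -4 + (2*H)*3 = -4 + 6*H)
1/(B(c(-7), -97) + h(-30)) = 1/((-4 + 6*(-97)) - 30) = 1/((-4 - 582) - 30) = 1/(-586 - 30) = 1/(-616) = -1/616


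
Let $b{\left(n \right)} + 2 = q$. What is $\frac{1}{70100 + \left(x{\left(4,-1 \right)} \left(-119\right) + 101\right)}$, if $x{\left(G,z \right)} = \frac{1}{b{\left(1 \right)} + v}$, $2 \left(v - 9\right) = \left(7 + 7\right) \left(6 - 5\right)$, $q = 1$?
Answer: $\frac{15}{1052896} \approx 1.4246 \cdot 10^{-5}$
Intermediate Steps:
$b{\left(n \right)} = -1$ ($b{\left(n \right)} = -2 + 1 = -1$)
$v = 16$ ($v = 9 + \frac{\left(7 + 7\right) \left(6 - 5\right)}{2} = 9 + \frac{14 \cdot 1}{2} = 9 + \frac{1}{2} \cdot 14 = 9 + 7 = 16$)
$x{\left(G,z \right)} = \frac{1}{15}$ ($x{\left(G,z \right)} = \frac{1}{-1 + 16} = \frac{1}{15}$)
$\frac{1}{70100 + \left(x{\left(4,-1 \right)} \left(-119\right) + 101\right)} = \frac{1}{70100 + \left(\frac{1}{15} \left(-119\right) + 101\right)} = \frac{1}{70100 + \left(- \frac{119}{15} + 101\right)} = \frac{1}{70100 + \frac{1396}{15}} = \frac{1}{\frac{1052896}{15}} = \frac{15}{1052896}$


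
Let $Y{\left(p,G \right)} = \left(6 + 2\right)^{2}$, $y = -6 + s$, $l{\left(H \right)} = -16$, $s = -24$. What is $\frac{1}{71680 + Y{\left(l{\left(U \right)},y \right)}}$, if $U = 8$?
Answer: $\frac{1}{71744} \approx 1.3938 \cdot 10^{-5}$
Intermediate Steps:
$y = -30$ ($y = -6 - 24 = -30$)
$Y{\left(p,G \right)} = 64$ ($Y{\left(p,G \right)} = 8^{2} = 64$)
$\frac{1}{71680 + Y{\left(l{\left(U \right)},y \right)}} = \frac{1}{71680 + 64} = \frac{1}{71744}$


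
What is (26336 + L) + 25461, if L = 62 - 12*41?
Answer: 51367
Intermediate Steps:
L = -430 (L = 62 - 492 = -430)
(26336 + L) + 25461 = (26336 - 430) + 25461 = 25906 + 25461 = 51367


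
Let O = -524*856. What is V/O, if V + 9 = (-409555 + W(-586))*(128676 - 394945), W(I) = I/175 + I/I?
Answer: -19084174486609/78495200 ≈ -2.4313e+5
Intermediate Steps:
W(I) = 1 + I/175 (W(I) = I*(1/175) + 1 = I/175 + 1 = 1 + I/175)
O = -448544
V = 19084174486609/175 (V = -9 + (-409555 + (1 + (1/175)*(-586)))*(128676 - 394945) = -9 + (-409555 + (1 - 586/175))*(-266269) = -9 + (-409555 - 411/175)*(-266269) = -9 - 71672536/175*(-266269) = -9 + 19084174488184/175 = 19084174486609/175 ≈ 1.0905e+11)
V/O = (19084174486609/175)/(-448544) = (19084174486609/175)*(-1/448544) = -19084174486609/78495200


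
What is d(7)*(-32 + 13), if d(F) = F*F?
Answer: -931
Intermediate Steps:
d(F) = F²
d(7)*(-32 + 13) = 7²*(-32 + 13) = 49*(-19) = -931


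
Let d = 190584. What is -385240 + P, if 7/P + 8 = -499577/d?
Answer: -779823018848/2024249 ≈ -3.8524e+5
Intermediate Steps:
P = -1334088/2024249 (P = 7/(-8 - 499577/190584) = 7/(-2024249/190584) = 7*(-190584/2024249) = -1334088/2024249 ≈ -0.65905)
-385240 + P = -385240 - 1334088/2024249 = -779823018848/2024249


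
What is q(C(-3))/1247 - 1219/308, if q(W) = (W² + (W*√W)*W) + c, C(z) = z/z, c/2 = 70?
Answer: -1476357/384076 ≈ -3.8439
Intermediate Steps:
c = 140 (c = 2*70 = 140)
C(z) = 1
q(W) = 140 + W² + W^(5/2) (q(W) = (W² + (W*√W)*W) + 140 = (W² + W^(3/2)*W) + 140 = (W² + W^(5/2)) + 140 = 140 + W² + W^(5/2))
q(C(-3))/1247 - 1219/308 = (140 + 1² + 1^(5/2))/1247 - 1219/308 = (140 + 1 + 1)*(1/1247) - 1219*1/308 = 142*(1/1247) - 1219/308 = 142/1247 - 1219/308 = -1476357/384076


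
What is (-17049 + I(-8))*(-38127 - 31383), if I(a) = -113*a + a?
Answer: 1122795030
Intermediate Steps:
I(a) = -112*a
(-17049 + I(-8))*(-38127 - 31383) = (-17049 - 112*(-8))*(-38127 - 31383) = (-17049 + 896)*(-69510) = -16153*(-69510) = 1122795030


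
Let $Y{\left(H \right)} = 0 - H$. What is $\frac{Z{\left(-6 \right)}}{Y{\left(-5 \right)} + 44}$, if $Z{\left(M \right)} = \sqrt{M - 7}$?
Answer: $\frac{i \sqrt{13}}{49} \approx 0.073583 i$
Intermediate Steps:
$Y{\left(H \right)} = - H$
$Z{\left(M \right)} = \sqrt{-7 + M}$
$\frac{Z{\left(-6 \right)}}{Y{\left(-5 \right)} + 44} = \frac{\sqrt{-7 - 6}}{\left(-1\right) \left(-5\right) + 44} = \frac{\sqrt{-13}}{5 + 44} = \frac{i \sqrt{13}}{49}$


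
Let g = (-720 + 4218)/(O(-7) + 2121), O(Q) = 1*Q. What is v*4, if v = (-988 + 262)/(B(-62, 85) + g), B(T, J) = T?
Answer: 3069528/63785 ≈ 48.123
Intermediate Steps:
O(Q) = Q
g = 1749/1057 (g = (-720 + 4218)/(-7 + 2121) = 3498/2114 = 3498*(1/2114) = 1749/1057 ≈ 1.6547)
v = 767382/63785 (v = (-988 + 262)/(-62 + 1749/1057) = -726/(-63785/1057) = -726*(-1057/63785) = 767382/63785 ≈ 12.031)
v*4 = (767382/63785)*4 = 3069528/63785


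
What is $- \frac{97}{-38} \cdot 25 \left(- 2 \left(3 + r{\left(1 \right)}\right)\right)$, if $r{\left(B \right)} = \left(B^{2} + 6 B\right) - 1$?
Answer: $- \frac{21825}{19} \approx -1148.7$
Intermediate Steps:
$r{\left(B \right)} = -1 + B^{2} + 6 B$
$- \frac{97}{-38} \cdot 25 \left(- 2 \left(3 + r{\left(1 \right)}\right)\right) = - \frac{97}{-38} \cdot 25 \left(- 2 \left(3 + \left(-1 + 1^{2} + 6 \cdot 1\right)\right)\right) = \left(-97\right) \left(- \frac{1}{38}\right) 25 \left(- 2 \left(3 + \left(-1 + 1 + 6\right)\right)\right) = \frac{97}{38} \cdot 25 \left(- 2 \left(3 + 6\right)\right) = \frac{2425 \left(\left(-2\right) 9\right)}{38} = \frac{2425}{38} \left(-18\right) = - \frac{21825}{19}$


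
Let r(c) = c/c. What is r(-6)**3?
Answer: 1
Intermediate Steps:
r(c) = 1
r(-6)**3 = 1**3 = 1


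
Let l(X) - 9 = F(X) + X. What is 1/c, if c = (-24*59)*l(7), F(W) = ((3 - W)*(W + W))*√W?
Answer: 1/1920096 + 7*√7/3840192 ≈ 5.3436e-6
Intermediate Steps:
F(W) = 2*W^(3/2)*(3 - W) (F(W) = ((3 - W)*(2*W))*√W = (2*W*(3 - W))*√W = 2*W^(3/2)*(3 - W))
l(X) = 9 + X + 2*X^(3/2)*(3 - X) (l(X) = 9 + (2*X^(3/2)*(3 - X) + X) = 9 + (X + 2*X^(3/2)*(3 - X)) = 9 + X + 2*X^(3/2)*(3 - X))
c = -22656 + 79296*√7 (c = (-24*59)*(9 + 7 + 2*7^(3/2)*(3 - 1*7)) = -1416*(9 + 7 + 2*(7*√7)*(3 - 7)) = -1416*(9 + 7 + 2*(7*√7)*(-4)) = -1416*(9 + 7 - 56*√7) = -1416*(16 - 56*√7) = -22656 + 79296*√7 ≈ 1.8714e+5)
1/c = 1/(-22656 + 79296*√7)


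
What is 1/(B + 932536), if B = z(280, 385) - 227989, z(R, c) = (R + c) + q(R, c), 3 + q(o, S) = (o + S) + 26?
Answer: 1/705900 ≈ 1.4166e-6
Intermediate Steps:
q(o, S) = 23 + S + o (q(o, S) = -3 + ((o + S) + 26) = -3 + ((S + o) + 26) = -3 + (26 + S + o) = 23 + S + o)
z(R, c) = 23 + 2*R + 2*c (z(R, c) = (R + c) + (23 + c + R) = (R + c) + (23 + R + c) = 23 + 2*R + 2*c)
B = -226636 (B = (23 + 2*280 + 2*385) - 227989 = (23 + 560 + 770) - 227989 = 1353 - 227989 = -226636)
1/(B + 932536) = 1/(-226636 + 932536) = 1/705900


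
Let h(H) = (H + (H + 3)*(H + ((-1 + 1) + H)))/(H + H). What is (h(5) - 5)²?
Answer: 49/4 ≈ 12.250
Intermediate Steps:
h(H) = (H + 2*H*(3 + H))/(2*H) (h(H) = (H + (3 + H)*(H + (0 + H)))/((2*H)) = (H + (3 + H)*(H + H))*(1/(2*H)) = (H + (3 + H)*(2*H))*(1/(2*H)) = (H + 2*H*(3 + H))*(1/(2*H)) = (H + 2*H*(3 + H))/(2*H))
(h(5) - 5)² = ((7/2 + 5) - 5)² = (17/2 - 5)² = (7/2)² = 49/4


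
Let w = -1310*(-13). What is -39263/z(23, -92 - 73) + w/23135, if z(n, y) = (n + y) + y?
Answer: 182715543/1420489 ≈ 128.63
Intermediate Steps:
w = 17030
z(n, y) = n + 2*y
-39263/z(23, -92 - 73) + w/23135 = -39263/(23 + 2*(-92 - 73)) + 17030/23135 = -39263/(23 + 2*(-165)) + 17030*(1/23135) = -39263/(23 - 330) + 3406/4627 = -39263/(-307) + 3406/4627 = -39263*(-1/307) + 3406/4627 = 39263/307 + 3406/4627 = 182715543/1420489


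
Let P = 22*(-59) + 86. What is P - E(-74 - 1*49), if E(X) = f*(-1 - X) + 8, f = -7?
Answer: -366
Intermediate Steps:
P = -1212 (P = -1298 + 86 = -1212)
E(X) = 15 + 7*X (E(X) = -7*(-1 - X) + 8 = (7 + 7*X) + 8 = 15 + 7*X)
P - E(-74 - 1*49) = -1212 - (15 + 7*(-74 - 1*49)) = -1212 - (15 + 7*(-74 - 49)) = -1212 - (15 + 7*(-123)) = -1212 - (15 - 861) = -1212 - 1*(-846) = -1212 + 846 = -366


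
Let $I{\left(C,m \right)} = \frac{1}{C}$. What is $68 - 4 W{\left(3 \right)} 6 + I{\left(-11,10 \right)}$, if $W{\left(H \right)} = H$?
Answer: $- \frac{53857}{11} \approx -4896.1$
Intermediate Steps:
$68 - 4 W{\left(3 \right)} 6 + I{\left(-11,10 \right)} = 68 \left(-4\right) 3 \cdot 6 + \frac{1}{-11} = 68 \left(\left(-12\right) 6\right) - \frac{1}{11} = 68 \left(-72\right) - \frac{1}{11} = -4896 - \frac{1}{11} = - \frac{53857}{11}$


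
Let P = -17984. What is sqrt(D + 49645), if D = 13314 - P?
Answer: sqrt(80943) ≈ 284.50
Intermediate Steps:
D = 31298 (D = 13314 - 1*(-17984) = 13314 + 17984 = 31298)
sqrt(D + 49645) = sqrt(31298 + 49645) = sqrt(80943)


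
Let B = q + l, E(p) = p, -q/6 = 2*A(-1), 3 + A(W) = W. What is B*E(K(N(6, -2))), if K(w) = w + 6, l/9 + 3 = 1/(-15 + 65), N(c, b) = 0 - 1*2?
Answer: 2118/25 ≈ 84.720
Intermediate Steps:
N(c, b) = -2 (N(c, b) = 0 - 2 = -2)
A(W) = -3 + W
l = -1341/50 (l = -27 + 9/(-15 + 65) = -27 + 9/50 = -1341/50 ≈ -26.820)
K(w) = 6 + w
q = 48 (q = -12*(-3 - 1) = -12*(-4) = -6*(-8) = 48)
B = 1059/50 (B = 48 - 1341/50 = 1059/50 ≈ 21.180)
B*E(K(N(6, -2))) = 1059*(6 - 2)/50 = (1059/50)*4 = 2118/25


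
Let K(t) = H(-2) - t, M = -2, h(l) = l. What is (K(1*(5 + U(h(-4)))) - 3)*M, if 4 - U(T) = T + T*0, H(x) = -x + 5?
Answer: 18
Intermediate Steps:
H(x) = 5 - x
U(T) = 4 - T (U(T) = 4 - (T + T*0) = 4 - (T + 0) = 4 - T)
K(t) = 7 - t (K(t) = (5 - 1*(-2)) - t = (5 + 2) - t = 7 - t)
(K(1*(5 + U(h(-4)))) - 3)*M = ((7 - (5 + (4 - 1*(-4)))) - 3)*(-2) = ((7 - (5 + (4 + 4))) - 3)*(-2) = ((7 - (5 + 8)) - 3)*(-2) = ((7 - 13) - 3)*(-2) = (-6 - 3)*(-2) = -9*(-2) = 18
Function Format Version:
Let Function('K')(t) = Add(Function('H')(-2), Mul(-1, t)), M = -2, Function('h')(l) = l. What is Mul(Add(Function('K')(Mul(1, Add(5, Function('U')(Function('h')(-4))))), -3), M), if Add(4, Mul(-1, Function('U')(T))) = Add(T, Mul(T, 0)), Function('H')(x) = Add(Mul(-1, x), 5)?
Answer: 18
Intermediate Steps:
Function('H')(x) = Add(5, Mul(-1, x))
Function('U')(T) = Add(4, Mul(-1, T)) (Function('U')(T) = Add(4, Mul(-1, Add(T, Mul(T, 0)))) = Add(4, Mul(-1, Add(T, 0))) = Add(4, Mul(-1, T)))
Function('K')(t) = Add(7, Mul(-1, t)) (Function('K')(t) = Add(Add(5, Mul(-1, -2)), Mul(-1, t)) = Add(Add(5, 2), Mul(-1, t)) = Add(7, Mul(-1, t)))
Mul(Add(Function('K')(Mul(1, Add(5, Function('U')(Function('h')(-4))))), -3), M) = Mul(Add(Add(7, Mul(-1, Mul(1, Add(5, Add(4, Mul(-1, -4)))))), -3), -2) = Mul(Add(Add(7, Mul(-1, Mul(1, Add(5, Add(4, 4))))), -3), -2) = Mul(Add(Add(7, Mul(-1, Mul(1, Add(5, 8)))), -3), -2) = Mul(Add(Add(7, Mul(-1, Mul(1, 13))), -3), -2) = Mul(Add(Add(7, Mul(-1, 13)), -3), -2) = Mul(Add(Add(7, -13), -3), -2) = Mul(Add(-6, -3), -2) = Mul(-9, -2) = 18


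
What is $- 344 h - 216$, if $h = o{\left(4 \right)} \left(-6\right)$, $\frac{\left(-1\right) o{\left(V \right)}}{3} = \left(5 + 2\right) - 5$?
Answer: $-12600$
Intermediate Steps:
$o{\left(V \right)} = -6$ ($o{\left(V \right)} = - 3 \left(\left(5 + 2\right) - 5\right) = - 3 \left(7 - 5\right) = \left(-3\right) 2 = -6$)
$h = 36$ ($h = \left(-6\right) \left(-6\right) = 36$)
$- 344 h - 216 = \left(-344\right) 36 - 216 = -12384 - 216 = -12600$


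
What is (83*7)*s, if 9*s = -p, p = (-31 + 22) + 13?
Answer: -2324/9 ≈ -258.22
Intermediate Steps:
p = 4 (p = -9 + 13 = 4)
s = -4/9 (s = (-1*4)/9 = (1/9)*(-4) = -4/9 ≈ -0.44444)
(83*7)*s = (83*7)*(-4/9) = 581*(-4/9) = -2324/9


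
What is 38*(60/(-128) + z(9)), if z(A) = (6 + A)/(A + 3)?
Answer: 475/16 ≈ 29.688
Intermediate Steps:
z(A) = (6 + A)/(3 + A)
38*(60/(-128) + z(9)) = 38*(60/(-128) + (6 + 9)/(3 + 9)) = 38*(60*(-1/128) + 15/12) = 38*(-15/32 + (1/12)*15) = 38*(-15/32 + 5/4) = 38*(25/32) = 475/16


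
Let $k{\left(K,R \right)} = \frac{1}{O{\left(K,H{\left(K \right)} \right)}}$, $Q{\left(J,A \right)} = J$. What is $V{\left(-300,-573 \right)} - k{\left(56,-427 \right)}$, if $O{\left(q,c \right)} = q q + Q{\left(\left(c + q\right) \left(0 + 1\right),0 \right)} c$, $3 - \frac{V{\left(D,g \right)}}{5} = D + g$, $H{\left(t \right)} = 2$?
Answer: $\frac{14243759}{3252} \approx 4380.0$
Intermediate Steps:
$V{\left(D,g \right)} = 15 - 5 D - 5 g$ ($V{\left(D,g \right)} = 15 - 5 \left(D + g\right) = 15 - \left(5 D + 5 g\right) = 15 - 5 D - 5 g$)
$O{\left(q,c \right)} = q^{2} + c \left(c + q\right)$ ($O{\left(q,c \right)} = q q + \left(c + q\right) \left(0 + 1\right) c = q^{2} + \left(c + q\right) 1 c = q^{2} + \left(c + q\right) c = q^{2} + c \left(c + q\right)$)
$k{\left(K,R \right)} = \frac{1}{4 + K^{2} + 2 K}$ ($k{\left(K,R \right)} = \frac{1}{K^{2} + 2 \left(2 + K\right)} = \frac{1}{K^{2} + \left(4 + 2 K\right)} = \frac{1}{4 + K^{2} + 2 K}$)
$V{\left(-300,-573 \right)} - k{\left(56,-427 \right)} = \left(15 - -1500 - -2865\right) - \frac{1}{4 + 56^{2} + 2 \cdot 56} = \left(15 + 1500 + 2865\right) - \frac{1}{4 + 3136 + 112} = 4380 - \frac{1}{3252} = \frac{14243759}{3252}$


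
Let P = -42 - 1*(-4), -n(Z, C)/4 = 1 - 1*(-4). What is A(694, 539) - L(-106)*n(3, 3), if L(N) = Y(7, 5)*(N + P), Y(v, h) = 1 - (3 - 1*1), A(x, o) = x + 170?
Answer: 3744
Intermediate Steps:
n(Z, C) = -20 (n(Z, C) = -4*(1 - 1*(-4)) = -4*(1 + 4) = -4*5 = -20)
A(x, o) = 170 + x
Y(v, h) = -1 (Y(v, h) = 1 - (3 - 1) = 1 - 1*2 = 1 - 2 = -1)
P = -38 (P = -42 + 4 = -38)
L(N) = 38 - N (L(N) = -(N - 38) = -(-38 + N) = 38 - N)
A(694, 539) - L(-106)*n(3, 3) = (170 + 694) - (38 - 1*(-106))*(-20) = 864 - (38 + 106)*(-20) = 864 - 144*(-20) = 864 - 1*(-2880) = 864 + 2880 = 3744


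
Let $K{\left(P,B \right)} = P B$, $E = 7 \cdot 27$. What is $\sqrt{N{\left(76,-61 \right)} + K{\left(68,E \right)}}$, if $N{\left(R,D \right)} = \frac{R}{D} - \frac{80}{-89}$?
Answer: $\frac{2 \sqrt{94697536674}}{5429} \approx 113.37$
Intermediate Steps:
$N{\left(R,D \right)} = \frac{80}{89} + \frac{R}{D}$ ($N{\left(R,D \right)} = \frac{R}{D} - - \frac{80}{89} = \frac{R}{D} + \frac{80}{89} = \frac{80}{89} + \frac{R}{D}$)
$E = 189$
$K{\left(P,B \right)} = B P$
$\sqrt{N{\left(76,-61 \right)} + K{\left(68,E \right)}} = \sqrt{\left(\frac{80}{89} + \frac{76}{-61}\right) + 189 \cdot 68} = \sqrt{\left(\frac{80}{89} + 76 \left(- \frac{1}{61}\right)\right) + 12852} = \sqrt{\left(\frac{80}{89} - \frac{76}{61}\right) + 12852} = \sqrt{- \frac{1884}{5429} + 12852} = \sqrt{\frac{69771624}{5429}} = \frac{2 \sqrt{94697536674}}{5429}$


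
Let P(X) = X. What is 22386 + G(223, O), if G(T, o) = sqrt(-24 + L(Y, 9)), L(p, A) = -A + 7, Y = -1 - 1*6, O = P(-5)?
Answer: 22386 + I*sqrt(26) ≈ 22386.0 + 5.099*I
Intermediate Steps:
O = -5
Y = -7 (Y = -1 - 6 = -7)
L(p, A) = 7 - A
G(T, o) = I*sqrt(26) (G(T, o) = sqrt(-24 + (7 - 1*9)) = sqrt(-24 + (7 - 9)) = sqrt(-24 - 2) = sqrt(-26) = I*sqrt(26))
22386 + G(223, O) = 22386 + I*sqrt(26)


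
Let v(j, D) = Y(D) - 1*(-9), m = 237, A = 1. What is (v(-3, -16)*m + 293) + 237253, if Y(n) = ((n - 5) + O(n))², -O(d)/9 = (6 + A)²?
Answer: 50825907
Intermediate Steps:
O(d) = -441 (O(d) = -9*(6 + 1)² = -9*7² = -9*49 = -441)
Y(n) = (-446 + n)² (Y(n) = ((n - 5) - 441)² = ((-5 + n) - 441)² = (-446 + n)²)
v(j, D) = 9 + (446 - D)² (v(j, D) = (446 - D)² - 1*(-9) = (446 - D)² + 9 = 9 + (446 - D)²)
(v(-3, -16)*m + 293) + 237253 = ((9 + (446 - 1*(-16))²)*237 + 293) + 237253 = ((9 + (446 + 16)²)*237 + 293) + 237253 = ((9 + 462²)*237 + 293) + 237253 = ((9 + 213444)*237 + 293) + 237253 = (213453*237 + 293) + 237253 = (50588361 + 293) + 237253 = 50588654 + 237253 = 50825907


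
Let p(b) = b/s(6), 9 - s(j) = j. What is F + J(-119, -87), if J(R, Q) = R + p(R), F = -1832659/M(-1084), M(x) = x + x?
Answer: 4466009/6504 ≈ 686.66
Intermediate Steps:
s(j) = 9 - j
p(b) = b/3 (p(b) = b/(9 - 1*6) = b/(9 - 6) = b/3)
M(x) = 2*x
F = 1832659/2168 (F = -1832659/(2*(-1084)) = -1832659/(-2168) = -1832659*(-1/2168) = 1832659/2168 ≈ 845.32)
J(R, Q) = 4*R/3 (J(R, Q) = R + R/3 = 4*R/3)
F + J(-119, -87) = 1832659/2168 + (4/3)*(-119) = 1832659/2168 - 476/3 = 4466009/6504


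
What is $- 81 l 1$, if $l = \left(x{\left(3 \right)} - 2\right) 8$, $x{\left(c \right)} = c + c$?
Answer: $-2592$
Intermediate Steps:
$x{\left(c \right)} = 2 c$
$l = 32$ ($l = \left(2 \cdot 3 - 2\right) 8 = \left(6 - 2\right) 8 = 4 \cdot 8 = 32$)
$- 81 l 1 = \left(-81\right) 32 \cdot 1 = \left(-2592\right) 1 = -2592$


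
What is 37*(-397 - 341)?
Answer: -27306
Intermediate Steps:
37*(-397 - 341) = 37*(-738) = -27306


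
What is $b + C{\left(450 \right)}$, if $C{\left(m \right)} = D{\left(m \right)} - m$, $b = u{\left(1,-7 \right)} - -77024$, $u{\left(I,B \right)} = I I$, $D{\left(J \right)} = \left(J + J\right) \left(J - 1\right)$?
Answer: $480675$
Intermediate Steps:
$D{\left(J \right)} = 2 J \left(-1 + J\right)$
$u{\left(I,B \right)} = I^{2}$
$b = 77025$ ($b = 1^{2} - -77024 = 1 + 77024 = 77025$)
$C{\left(m \right)} = - m + 2 m \left(-1 + m\right)$ ($C{\left(m \right)} = 2 m \left(-1 + m\right) - m = - m + 2 m \left(-1 + m\right)$)
$b + C{\left(450 \right)} = 77025 + 450 \left(-3 + 2 \cdot 450\right) = 77025 + 450 \left(-3 + 900\right) = 77025 + 450 \cdot 897 = 77025 + 403650 = 480675$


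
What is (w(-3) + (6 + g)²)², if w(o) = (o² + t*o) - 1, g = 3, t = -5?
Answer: 10816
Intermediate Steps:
w(o) = -1 + o² - 5*o (w(o) = (o² - 5*o) - 1 = -1 + o² - 5*o)
(w(-3) + (6 + g)²)² = ((-1 + (-3)² - 5*(-3)) + (6 + 3)²)² = ((-1 + 9 + 15) + 9²)² = (23 + 81)² = 104² = 10816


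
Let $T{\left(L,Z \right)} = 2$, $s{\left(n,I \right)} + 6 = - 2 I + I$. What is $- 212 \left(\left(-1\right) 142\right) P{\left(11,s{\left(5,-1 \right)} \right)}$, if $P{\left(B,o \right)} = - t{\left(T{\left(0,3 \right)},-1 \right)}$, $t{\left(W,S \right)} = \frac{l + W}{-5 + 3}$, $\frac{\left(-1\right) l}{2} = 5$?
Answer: $-120416$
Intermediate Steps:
$l = -10$ ($l = \left(-2\right) 5 = -10$)
$s{\left(n,I \right)} = -6 - I$ ($s{\left(n,I \right)} = -6 + \left(- 2 I + I\right) = -6 - I$)
$t{\left(W,S \right)} = 5 - \frac{W}{2}$ ($t{\left(W,S \right)} = \frac{-10 + W}{-5 + 3} = \frac{-10 + W}{-2} = \left(-10 + W\right) \left(- \frac{1}{2}\right) = 5 - \frac{W}{2}$)
$P{\left(B,o \right)} = -4$ ($P{\left(B,o \right)} = - (5 - 1) = \left(-1\right) 4 = -4$)
$- 212 \left(\left(-1\right) 142\right) P{\left(11,s{\left(5,-1 \right)} \right)} = - 212 \left(\left(-1\right) 142\right) \left(-4\right) = \left(-212\right) \left(-142\right) \left(-4\right) = 30104 \left(-4\right) = -120416$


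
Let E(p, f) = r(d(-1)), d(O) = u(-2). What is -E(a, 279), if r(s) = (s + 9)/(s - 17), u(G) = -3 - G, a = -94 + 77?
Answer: 4/9 ≈ 0.44444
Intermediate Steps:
a = -17
d(O) = -1 (d(O) = -3 - 1*(-2) = -3 + 2 = -1)
r(s) = (9 + s)/(-17 + s)
E(p, f) = -4/9 (E(p, f) = (9 - 1)/(-17 - 1) = 8/(-18) = -1/18*8 = -4/9)
-E(a, 279) = -1*(-4/9) = 4/9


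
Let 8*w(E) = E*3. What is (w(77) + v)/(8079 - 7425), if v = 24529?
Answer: 196463/5232 ≈ 37.550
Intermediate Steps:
w(E) = 3*E/8 (w(E) = (E*3)/8 = (3*E)/8 = 3*E/8)
(w(77) + v)/(8079 - 7425) = ((3/8)*77 + 24529)/(8079 - 7425) = (231/8 + 24529)/654 = (196463/8)*(1/654) = 196463/5232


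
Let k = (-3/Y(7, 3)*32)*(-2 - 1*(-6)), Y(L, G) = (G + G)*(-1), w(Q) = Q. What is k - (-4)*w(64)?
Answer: 320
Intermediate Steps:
Y(L, G) = -2*G (Y(L, G) = (2*G)*(-1) = -2*G)
k = 64 (k = (-3/((-2*3))*32)*(-2 - 1*(-6)) = (-3/(-6)*32)*(-2 + 6) = (-3*(-⅙)*32)*4 = ((½)*32)*4 = 16*4 = 64)
k - (-4)*w(64) = 64 - (-4)*64 = 64 - 1*(-256) = 64 + 256 = 320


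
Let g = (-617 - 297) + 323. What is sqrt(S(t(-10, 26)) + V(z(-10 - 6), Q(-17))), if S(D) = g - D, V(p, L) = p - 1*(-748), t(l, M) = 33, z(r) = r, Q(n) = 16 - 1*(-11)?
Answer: 6*sqrt(3) ≈ 10.392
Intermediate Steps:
Q(n) = 27 (Q(n) = 16 + 11 = 27)
g = -591 (g = -914 + 323 = -591)
V(p, L) = 748 + p (V(p, L) = p + 748 = 748 + p)
S(D) = -591 - D
sqrt(S(t(-10, 26)) + V(z(-10 - 6), Q(-17))) = sqrt((-591 - 1*33) + (748 + (-10 - 6))) = sqrt((-591 - 33) + (748 - 16)) = sqrt(-624 + 732) = sqrt(108) = 6*sqrt(3)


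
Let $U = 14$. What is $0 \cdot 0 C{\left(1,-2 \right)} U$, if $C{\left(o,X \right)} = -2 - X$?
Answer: $0$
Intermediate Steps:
$0 \cdot 0 C{\left(1,-2 \right)} U = 0 \cdot 0 \left(-2 - -2\right) 14 = 0 \left(-2 + 2\right) 14 = 0 \cdot 0 \cdot 14 = 0 \cdot 14 = 0$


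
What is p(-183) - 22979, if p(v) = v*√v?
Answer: -22979 - 183*I*√183 ≈ -22979.0 - 2475.6*I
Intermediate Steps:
p(v) = v^(3/2)
p(-183) - 22979 = (-183)^(3/2) - 22979 = -183*I*√183 - 22979 = -22979 - 183*I*√183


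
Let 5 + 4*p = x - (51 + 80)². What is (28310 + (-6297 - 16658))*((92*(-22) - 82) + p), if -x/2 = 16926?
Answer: -159155955/2 ≈ -7.9578e+7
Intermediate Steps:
x = -33852 (x = -2*16926 = -33852)
p = -25509/2 (p = -5/4 + (-33852 - (51 + 80)²)/4 = -5/4 + (-33852 - 1*131²)/4 = -5/4 + (-33852 - 1*17161)/4 = -5/4 + (-33852 - 17161)/4 = -5/4 + (¼)*(-51013) = -5/4 - 51013/4 = -25509/2 ≈ -12755.)
(28310 + (-6297 - 16658))*((92*(-22) - 82) + p) = (28310 + (-6297 - 16658))*((92*(-22) - 82) - 25509/2) = (28310 - 22955)*((-2024 - 82) - 25509/2) = 5355*(-2106 - 25509/2) = 5355*(-29721/2) = -159155955/2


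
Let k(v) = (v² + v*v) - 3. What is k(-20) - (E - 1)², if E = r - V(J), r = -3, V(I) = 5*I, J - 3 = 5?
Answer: -1139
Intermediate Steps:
k(v) = -3 + 2*v² (k(v) = (v² + v²) - 3 = 2*v² - 3 = -3 + 2*v²)
J = 8 (J = 3 + 5 = 8)
E = -43 (E = -3 - 5*8 = -3 - 1*40 = -3 - 40 = -43)
k(-20) - (E - 1)² = (-3 + 2*(-20)²) - (-43 - 1)² = (-3 + 2*400) - 1*(-44)² = (-3 + 800) - 1*1936 = 797 - 1936 = -1139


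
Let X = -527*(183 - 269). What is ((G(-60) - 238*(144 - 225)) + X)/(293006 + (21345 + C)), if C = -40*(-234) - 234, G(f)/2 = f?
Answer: 64480/323477 ≈ 0.19933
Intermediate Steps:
G(f) = 2*f
X = 45322 (X = -527*(-86) = 45322)
C = 9126 (C = 9360 - 234 = 9126)
((G(-60) - 238*(144 - 225)) + X)/(293006 + (21345 + C)) = ((2*(-60) - 238*(144 - 225)) + 45322)/(293006 + (21345 + 9126)) = ((-120 - 238*(-81)) + 45322)/(293006 + 30471) = ((-120 + 19278) + 45322)/323477 = (19158 + 45322)*(1/323477) = 64480*(1/323477) = 64480/323477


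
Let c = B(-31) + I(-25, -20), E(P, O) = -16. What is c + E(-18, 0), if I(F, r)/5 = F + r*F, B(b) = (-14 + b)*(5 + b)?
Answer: 3529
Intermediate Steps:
I(F, r) = 5*F + 5*F*r (I(F, r) = 5*(F + r*F) = 5*(F + F*r) = 5*F + 5*F*r)
c = 3545 (c = (-70 + (-31)² - 9*(-31)) + 5*(-25)*(1 - 20) = (-70 + 961 + 279) + 5*(-25)*(-19) = 1170 + 2375 = 3545)
c + E(-18, 0) = 3545 - 16 = 3529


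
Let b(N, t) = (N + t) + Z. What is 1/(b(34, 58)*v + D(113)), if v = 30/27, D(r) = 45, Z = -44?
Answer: 3/295 ≈ 0.010169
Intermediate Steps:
v = 10/9 (v = 30*(1/27) = 10/9 ≈ 1.1111)
b(N, t) = -44 + N + t (b(N, t) = (N + t) - 44 = -44 + N + t)
1/(b(34, 58)*v + D(113)) = 1/((-44 + 34 + 58)*(10/9) + 45) = 1/(48*(10/9) + 45) = 1/(160/3 + 45) = 1/(295/3) = 3/295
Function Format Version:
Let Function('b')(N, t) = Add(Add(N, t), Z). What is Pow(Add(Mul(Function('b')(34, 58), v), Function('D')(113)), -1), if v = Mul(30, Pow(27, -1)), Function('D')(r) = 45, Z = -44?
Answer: Rational(3, 295) ≈ 0.010169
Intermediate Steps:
v = Rational(10, 9) (v = Mul(30, Rational(1, 27)) = Rational(10, 9) ≈ 1.1111)
Function('b')(N, t) = Add(-44, N, t) (Function('b')(N, t) = Add(Add(N, t), -44) = Add(-44, N, t))
Pow(Add(Mul(Function('b')(34, 58), v), Function('D')(113)), -1) = Pow(Add(Mul(Add(-44, 34, 58), Rational(10, 9)), 45), -1) = Pow(Add(Mul(48, Rational(10, 9)), 45), -1) = Pow(Add(Rational(160, 3), 45), -1) = Pow(Rational(295, 3), -1) = Rational(3, 295)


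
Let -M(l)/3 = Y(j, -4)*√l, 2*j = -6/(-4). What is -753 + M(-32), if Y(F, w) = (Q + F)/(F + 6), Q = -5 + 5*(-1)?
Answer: -753 + 148*I*√2/9 ≈ -753.0 + 23.256*I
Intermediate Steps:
j = ¾ (j = (-6/(-4))/2 = (-6*(-¼))/2 = (½)*(3/2) = ¾ ≈ 0.75000)
Q = -10 (Q = -5 - 5 = -10)
Y(F, w) = (-10 + F)/(6 + F) (Y(F, w) = (-10 + F)/(F + 6) = (-10 + F)/(6 + F))
M(l) = 37*√l/9 (M(l) = -3*(-10 + ¾)/(6 + ¾)*√l = -3*-37/4/(27/4)*√l = -3*(4/27)*(-37/4)*√l = -(-37)*√l/9 = 37*√l/9)
-753 + M(-32) = -753 + 37*√(-32)/9 = -753 + 37*(4*I*√2)/9 = -753 + 148*I*√2/9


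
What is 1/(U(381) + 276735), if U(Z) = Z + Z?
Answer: 1/277497 ≈ 3.6036e-6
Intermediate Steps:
U(Z) = 2*Z
1/(U(381) + 276735) = 1/(2*381 + 276735) = 1/(762 + 276735) = 1/277497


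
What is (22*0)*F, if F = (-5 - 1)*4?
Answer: 0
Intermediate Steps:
F = -24 (F = -6*4 = -24)
(22*0)*F = (22*0)*(-24) = 0*(-24) = 0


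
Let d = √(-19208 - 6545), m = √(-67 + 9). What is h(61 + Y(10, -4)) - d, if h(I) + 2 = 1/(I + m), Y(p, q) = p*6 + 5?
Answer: (-126*√25753 - 2*√58 + 251*I - I*√1493674)/(√58 - 126*I) ≈ -1.9921 - 160.48*I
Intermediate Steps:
Y(p, q) = 5 + 6*p (Y(p, q) = 6*p + 5 = 5 + 6*p)
m = I*√58 (m = √(-58) = I*√58 ≈ 7.6158*I)
h(I) = -2 + 1/(I + I*√58)
d = I*√25753 (d = √(-25753) = I*√25753 ≈ 160.48*I)
h(61 + Y(10, -4)) - d = (1 - 2*(61 + (5 + 6*10)) - 2*I*√58)/((61 + (5 + 6*10)) + I*√58) - I*√25753 = (1 - 2*(61 + (5 + 60)) - 2*I*√58)/((61 + (5 + 60)) + I*√58) - I*√25753 = (1 - 2*(61 + 65) - 2*I*√58)/((61 + 65) + I*√58) - I*√25753 = (1 - 2*126 - 2*I*√58)/(126 + I*√58) - I*√25753 = (1 - 252 - 2*I*√58)/(126 + I*√58) - I*√25753 = (-251 - 2*I*√58)/(126 + I*√58) - I*√25753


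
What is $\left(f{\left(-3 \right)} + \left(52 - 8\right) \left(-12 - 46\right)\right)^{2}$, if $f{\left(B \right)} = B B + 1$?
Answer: $6461764$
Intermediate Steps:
$f{\left(B \right)} = 1 + B^{2}$ ($f{\left(B \right)} = B^{2} + 1 = 1 + B^{2}$)
$\left(f{\left(-3 \right)} + \left(52 - 8\right) \left(-12 - 46\right)\right)^{2} = \left(\left(1 + \left(-3\right)^{2}\right) + \left(52 - 8\right) \left(-12 - 46\right)\right)^{2} = \left(\left(1 + 9\right) + 44 \left(-58\right)\right)^{2} = \left(10 - 2552\right)^{2} = \left(-2542\right)^{2} = 6461764$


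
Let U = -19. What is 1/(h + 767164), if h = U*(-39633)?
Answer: 1/1520191 ≈ 6.5781e-7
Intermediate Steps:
h = 753027 (h = -19*(-39633) = 753027)
1/(h + 767164) = 1/(753027 + 767164) = 1/1520191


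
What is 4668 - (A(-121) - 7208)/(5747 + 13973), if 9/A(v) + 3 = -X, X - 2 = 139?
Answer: 1472962689/315520 ≈ 4668.4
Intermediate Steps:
X = 141 (X = 2 + 139 = 141)
A(v) = -1/16 (A(v) = 9/(-3 - 1*141) = 9/(-3 - 141) = 9/(-144) = 9*(-1/144) = -1/16)
4668 - (A(-121) - 7208)/(5747 + 13973) = 4668 - (-1/16 - 7208)/(5747 + 13973) = 4668 - (-115329)/(16*19720) = 4668 - 1*(-115329/315520) = 4668 + 115329/315520 = 1472962689/315520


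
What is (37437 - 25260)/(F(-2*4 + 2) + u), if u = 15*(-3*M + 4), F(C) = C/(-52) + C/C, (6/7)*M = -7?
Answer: 158301/5572 ≈ 28.410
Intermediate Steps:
M = -49/6 (M = (7/6)*(-7) = -49/6 ≈ -8.1667)
F(C) = 1 - C/52 (F(C) = C*(-1/52) + 1 = -C/52 + 1 = 1 - C/52)
u = 855/2 (u = 15*(-3*(-49/6) + 4) = 15*(49/2 + 4) = 15*(57/2) = 855/2 ≈ 427.50)
(37437 - 25260)/(F(-2*4 + 2) + u) = (37437 - 25260)/((1 - (-2*4 + 2)/52) + 855/2) = 12177/((1 - (-8 + 2)/52) + 855/2) = 12177/((1 - 1/52*(-6)) + 855/2) = 12177/((1 + 3/26) + 855/2) = 12177/(29/26 + 855/2) = 12177/(5572/13) = 12177*(13/5572) = 158301/5572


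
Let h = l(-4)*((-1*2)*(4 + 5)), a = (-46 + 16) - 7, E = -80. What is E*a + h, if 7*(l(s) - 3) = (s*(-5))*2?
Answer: 19622/7 ≈ 2803.1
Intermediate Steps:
l(s) = 3 - 10*s/7 (l(s) = 3 + ((s*(-5))*2)/7 = 3 + (-5*s*2)/7 = 3 + (-10*s)/7 = 3 - 10*s/7)
a = -37 (a = -30 - 7 = -37)
h = -1098/7 (h = (3 - 10/7*(-4))*((-1*2)*(4 + 5)) = (3 + 40/7)*(-2*9) = (61/7)*(-18) = -1098/7 ≈ -156.86)
E*a + h = -80*(-37) - 1098/7 = 2960 - 1098/7 = 19622/7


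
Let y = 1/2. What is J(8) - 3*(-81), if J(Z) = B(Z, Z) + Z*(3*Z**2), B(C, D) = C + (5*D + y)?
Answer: 3655/2 ≈ 1827.5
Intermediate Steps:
y = 1/2 ≈ 0.50000
B(C, D) = 1/2 + C + 5*D (B(C, D) = C + (5*D + 1/2) = C + (1/2 + 5*D) = 1/2 + C + 5*D)
J(Z) = 1/2 + 3*Z**3 + 6*Z (J(Z) = (1/2 + Z + 5*Z) + Z*(3*Z**2) = (1/2 + 6*Z) + 3*Z**3 = 1/2 + 3*Z**3 + 6*Z)
J(8) - 3*(-81) = (1/2 + 3*8**3 + 6*8) - 3*(-81) = (1/2 + 3*512 + 48) + 243 = (1/2 + 1536 + 48) + 243 = 3169/2 + 243 = 3655/2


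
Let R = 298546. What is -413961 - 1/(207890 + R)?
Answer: -209644752997/506436 ≈ -4.1396e+5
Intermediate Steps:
-413961 - 1/(207890 + R) = -413961 - 1/(207890 + 298546) = -413961 - 1/506436 = -209644752997/506436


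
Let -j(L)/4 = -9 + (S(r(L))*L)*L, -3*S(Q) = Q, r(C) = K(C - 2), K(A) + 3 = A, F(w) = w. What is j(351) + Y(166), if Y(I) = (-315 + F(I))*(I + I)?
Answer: 56787296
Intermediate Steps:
K(A) = -3 + A
r(C) = -5 + C (r(C) = -3 + (C - 2) = -3 + (-2 + C) = -5 + C)
S(Q) = -Q/3
Y(I) = 2*I*(-315 + I) (Y(I) = (-315 + I)*(I + I) = (-315 + I)*(2*I) = 2*I*(-315 + I))
j(L) = 36 - 4*L**2*(5/3 - L/3) (j(L) = -4*(-9 + ((-(-5 + L)/3)*L)*L) = -4*(-9 + ((5/3 - L/3)*L)*L) = -4*(-9 + (L*(5/3 - L/3))*L) = -4*(-9 + L**2*(5/3 - L/3)) = 36 - 4*L**2*(5/3 - L/3))
j(351) + Y(166) = (36 + (4/3)*351**2*(-5 + 351)) + 2*166*(-315 + 166) = (36 + (4/3)*123201*346) + 2*166*(-149) = (36 + 56836728) - 49468 = 56836764 - 49468 = 56787296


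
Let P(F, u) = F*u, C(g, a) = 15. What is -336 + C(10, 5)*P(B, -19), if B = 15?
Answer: -4611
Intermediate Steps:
-336 + C(10, 5)*P(B, -19) = -336 + 15*(15*(-19)) = -336 + 15*(-285) = -336 - 4275 = -4611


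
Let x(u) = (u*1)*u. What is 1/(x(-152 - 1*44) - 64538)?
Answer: -1/26122 ≈ -3.8282e-5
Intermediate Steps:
x(u) = u**2 (x(u) = u*u = u**2)
1/(x(-152 - 1*44) - 64538) = 1/((-152 - 1*44)**2 - 64538) = 1/((-152 - 44)**2 - 64538) = 1/((-196)**2 - 64538) = 1/(38416 - 64538) = 1/(-26122) = -1/26122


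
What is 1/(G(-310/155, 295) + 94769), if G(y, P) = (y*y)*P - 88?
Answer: 1/95861 ≈ 1.0432e-5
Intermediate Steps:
G(y, P) = -88 + P*y² (G(y, P) = y²*P - 88 = P*y² - 88 = -88 + P*y²)
1/(G(-310/155, 295) + 94769) = 1/((-88 + 295*(-310/155)²) + 94769) = 1/((-88 + 295*(-310*1/155)²) + 94769) = 1/((-88 + 295*(-2)²) + 94769) = 1/((-88 + 295*4) + 94769) = 1/((-88 + 1180) + 94769) = 1/(1092 + 94769) = 1/95861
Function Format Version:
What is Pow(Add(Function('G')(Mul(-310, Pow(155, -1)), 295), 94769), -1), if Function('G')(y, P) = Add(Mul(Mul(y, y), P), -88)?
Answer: Rational(1, 95861) ≈ 1.0432e-5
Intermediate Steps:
Function('G')(y, P) = Add(-88, Mul(P, Pow(y, 2))) (Function('G')(y, P) = Add(Mul(Pow(y, 2), P), -88) = Add(Mul(P, Pow(y, 2)), -88) = Add(-88, Mul(P, Pow(y, 2))))
Pow(Add(Function('G')(Mul(-310, Pow(155, -1)), 295), 94769), -1) = Pow(Add(Add(-88, Mul(295, Pow(Mul(-310, Pow(155, -1)), 2))), 94769), -1) = Pow(Add(Add(-88, Mul(295, Pow(Mul(-310, Rational(1, 155)), 2))), 94769), -1) = Pow(Add(Add(-88, Mul(295, Pow(-2, 2))), 94769), -1) = Pow(Add(Add(-88, Mul(295, 4)), 94769), -1) = Pow(Add(Add(-88, 1180), 94769), -1) = Pow(Add(1092, 94769), -1) = Pow(95861, -1) = Rational(1, 95861)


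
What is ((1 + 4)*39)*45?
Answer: 8775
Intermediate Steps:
((1 + 4)*39)*45 = (5*39)*45 = 195*45 = 8775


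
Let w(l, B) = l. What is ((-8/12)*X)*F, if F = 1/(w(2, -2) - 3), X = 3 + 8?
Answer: 22/3 ≈ 7.3333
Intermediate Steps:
X = 11
F = -1 (F = 1/(2 - 3) = 1/(-1) = -1)
((-8/12)*X)*F = (-8/12*11)*(-1) = (-8*1/12*11)*(-1) = -2/3*11*(-1) = -22/3*(-1) = 22/3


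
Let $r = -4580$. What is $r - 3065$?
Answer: $-7645$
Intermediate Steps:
$r - 3065 = -4580 - 3065 = -7645$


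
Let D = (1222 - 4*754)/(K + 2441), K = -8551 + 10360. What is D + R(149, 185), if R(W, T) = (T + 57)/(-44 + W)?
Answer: 84013/44625 ≈ 1.8826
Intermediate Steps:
R(W, T) = (57 + T)/(-44 + W)
K = 1809
D = -897/2125 (D = (1222 - 4*754)/(1809 + 2441) = (1222 - 3016)/4250 = -1794*1/4250 = -897/2125 ≈ -0.42212)
D + R(149, 185) = -897/2125 + (57 + 185)/(-44 + 149) = -897/2125 + 242/105 = 84013/44625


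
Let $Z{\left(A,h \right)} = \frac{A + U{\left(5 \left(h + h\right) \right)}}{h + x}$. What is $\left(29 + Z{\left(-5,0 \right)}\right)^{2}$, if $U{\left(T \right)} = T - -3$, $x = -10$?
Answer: $\frac{21316}{25} \approx 852.64$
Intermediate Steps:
$U{\left(T \right)} = 3 + T$ ($U{\left(T \right)} = T + 3 = 3 + T$)
$Z{\left(A,h \right)} = \frac{3 + A + 10 h}{-10 + h}$ ($Z{\left(A,h \right)} = \frac{A + \left(3 + 5 \left(h + h\right)\right)}{h - 10} = \frac{A + \left(3 + 5 \cdot 2 h\right)}{-10 + h} = \frac{A + \left(3 + 10 h\right)}{-10 + h} = \frac{3 + A + 10 h}{-10 + h}$)
$\left(29 + Z{\left(-5,0 \right)}\right)^{2} = \left(29 + \frac{3 - 5 + 10 \cdot 0}{-10 + 0}\right)^{2} = \left(29 + \frac{3 - 5 + 0}{-10}\right)^{2} = \left(29 - - \frac{1}{5}\right)^{2} = \left(29 + \frac{1}{5}\right)^{2} = \left(\frac{146}{5}\right)^{2} = \frac{21316}{25}$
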